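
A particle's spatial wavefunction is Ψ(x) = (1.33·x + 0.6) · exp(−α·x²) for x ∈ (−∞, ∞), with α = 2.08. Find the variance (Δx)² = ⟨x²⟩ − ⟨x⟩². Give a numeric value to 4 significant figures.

0.09722

Compute ⟨x⟩ and ⟨x²⟩ separately, then (Δx)² = ⟨x²⟩ − ⟨x⟩².
Expand each integrand as polynomial × e^(−2αx²) and use ∫x^(2j)·e^(−2αx²) dx = (2j−1)!!/(4α)^j · √(π/(2α)), odd powers → 0; here √(π/(2α)) = 0.86902.
Normalization: ∫|Ψ|² dx = 0.49761.
⟨x⟩ = 0.33501 and ⟨x²⟩ = 0.20945.
(Δx)² = 0.20945 − (0.33501)² = 0.097218.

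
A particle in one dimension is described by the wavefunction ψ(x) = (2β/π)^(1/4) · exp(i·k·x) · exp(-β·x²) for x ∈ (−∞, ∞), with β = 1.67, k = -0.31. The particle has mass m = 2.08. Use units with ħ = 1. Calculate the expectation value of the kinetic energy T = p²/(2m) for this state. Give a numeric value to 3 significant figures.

T = −(ħ²/2m) d²/dx², so ⟨T⟩ = −(ħ²/2m) ∫ ψ*·ψ'' dx; with m = 2.08.
Gaussian moments: ∫x^(2j)·e^(−2βx²) dx = (2j−1)!!/(4β)^j · √(π/(2β)), odd powers integrate to 0; here √(π/(2β)) = 0.96984. Derivatives: ψ′ = (ik − 2βx)·ψ, ψ″ = ((ik − 2βx)² − 2β)·ψ; the odd-in-x pieces drop out.
⟨T⟩ = 0.42454.

0.425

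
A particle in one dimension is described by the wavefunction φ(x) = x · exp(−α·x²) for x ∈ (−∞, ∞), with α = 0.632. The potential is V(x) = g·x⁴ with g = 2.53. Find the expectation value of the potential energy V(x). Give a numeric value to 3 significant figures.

⟨V⟩ = ∫ V(x)·|φ|² dx / ∫|φ|² dx.
Expand each integrand as polynomial × e^(−2αx²) and use ∫x^(2j)·e^(−2αx²) dx = (2j−1)!!/(4α)^j · √(π/(2α)), odd powers → 0; here √(π/(2α)) = 1.5765.
State is unnormalized: ∫|φ|² dx = 0.62363, and ∫φ*·V(x)·φ dx = 3.7032, so ⟨V⟩ = 3.7032 / 0.62363.
⟨V⟩ = 5.9382.

5.94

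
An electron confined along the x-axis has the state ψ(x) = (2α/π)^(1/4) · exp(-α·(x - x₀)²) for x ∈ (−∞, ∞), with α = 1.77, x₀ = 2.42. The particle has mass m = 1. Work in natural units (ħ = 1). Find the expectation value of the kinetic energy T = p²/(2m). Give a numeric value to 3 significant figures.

0.885

T = −(ħ²/2m) d²/dx², so ⟨T⟩ = −(ħ²/2m) ∫ ψ*·ψ'' dx; with m = 1.
Gaussian moments (u = x − x₀): ∫u^(2j)·e^(−2αu²) du = (2j−1)!!/(4α)^j · √(π/(2α)), odd powers integrate to 0; here √(π/(2α)) = 0.94205. Derivatives: d/dx e^(−αu²) = −2αu·e^(−αu²), d²/dx² e^(−αu²) = (4α²u² − 2α)·e^(−αu²).
⟨T⟩ = 0.88500.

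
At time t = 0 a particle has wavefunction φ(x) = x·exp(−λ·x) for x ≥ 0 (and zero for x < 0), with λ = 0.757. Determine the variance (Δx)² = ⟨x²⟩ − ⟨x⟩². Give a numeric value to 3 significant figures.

1.31

Compute ⟨x⟩ and ⟨x²⟩ separately, then (Δx)² = ⟨x²⟩ − ⟨x⟩².
Every integrand reduces to terms xʲ·e^(−2λx) on [0, ∞); use ∫₀^∞ xʲ·e^(−2λx) dx = j!/(2λ)^(j+1).
Normalization: ∫|φ|² dx = 0.57630.
⟨x⟩ = 1.9815 and ⟨x²⟩ = 5.2352.
(Δx)² = 5.2352 − (1.9815)² = 1.3088.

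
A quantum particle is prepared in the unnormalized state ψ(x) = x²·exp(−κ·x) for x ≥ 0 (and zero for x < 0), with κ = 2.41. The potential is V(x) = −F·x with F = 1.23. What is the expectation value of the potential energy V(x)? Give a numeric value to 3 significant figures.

-1.28

⟨V⟩ = ∫ V(x)·|ψ|² dx / ∫|ψ|² dx.
Every integrand reduces to terms xʲ·e^(−2κx) on [0, ∞); use ∫₀^∞ xʲ·e^(−2κx) dx = j!/(2κ)^(j+1).
State is unnormalized: ∫|ψ|² dx = 0.0092252, and ∫ψ*·V(x)·ψ dx = -0.011771, so ⟨V⟩ = -0.011771 / 0.0092252.
⟨V⟩ = -1.2759.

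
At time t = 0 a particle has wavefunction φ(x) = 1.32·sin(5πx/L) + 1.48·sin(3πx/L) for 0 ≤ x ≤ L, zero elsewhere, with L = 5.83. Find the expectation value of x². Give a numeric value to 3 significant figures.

12.8

⟨x²⟩ = ∫ x²·|φ|² dx / ∫|φ|² dx (integrals over the domain).
On 0 ≤ x ≤ L (j ≠ l): ∫sin²(jπx/L) dx = L/2, ∫sin(jπx/L)·sin(lπx/L) dx = 0; diagonal moments ∫x·sin²(jπx/L) dx = L²/4, ∫x²·sin²(jπx/L) dx = L³·(1/6 − 1/(4j²π²)); cross terms ∫x·sin(jπx/L)·sin(lπx/L) dx = 0 for j + l even and −4jlL²/(π²(j² − l²)²) for j + l odd, ∫x²·sin(jπx/L)·sin(lπx/L) dx = (−1)^(j+l)·4jlL³/(π²(j² − l²)²); higher powers the same way via product-to-sum and parts.
State is unnormalized: ∫|φ|² dx = 11.464, and ∫φ*·x²·φ dx = 146.70, so ⟨x²⟩ = 146.70 / 11.464.
⟨x²⟩ = 12.796.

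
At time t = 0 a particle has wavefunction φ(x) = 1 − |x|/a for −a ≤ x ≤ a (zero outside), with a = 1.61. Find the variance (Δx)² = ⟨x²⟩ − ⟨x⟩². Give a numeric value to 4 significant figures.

0.2592

Compute ⟨x⟩ and ⟨x²⟩ separately, then (Δx)² = ⟨x²⟩ − ⟨x⟩².
φ is even, so ∫ over [−a, a] = 2∫₀ᵃ with φ = 1 − x/a there: ∫₀ᵃ (1 − x/a)² dx = a/3, ∫₀ᵃ x²(1 − x/a)² dx = a³/30, ∫₀ᵃ x⁴(1 − x/a)² dx = a⁵/105.
Normalization: ∫|φ|² dx = 1.0733.
⟨x⟩ = 0.0000 and ⟨x²⟩ = 0.25921.
(Δx)² = 0.25921 − (0.0000)² = 0.25921.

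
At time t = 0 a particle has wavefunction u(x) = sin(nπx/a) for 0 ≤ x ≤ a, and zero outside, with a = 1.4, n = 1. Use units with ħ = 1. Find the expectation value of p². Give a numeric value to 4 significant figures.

p² u = −ħ² d²u/dx²; ⟨p²⟩ = −ħ² ∫ u*·u'' dx / ∫|u|² dx.
d/dx sin(nπx/a) = (nπ/a)·cos(nπx/a) and d²/dx² sin(nπx/a) = −(nπ/a)²·sin(nπx/a); on 0 ≤ x ≤ a, ∫sin²(nπx/a) dx = a/2 and ∫sin(nπx/a)·cos(nπx/a) dx = 0.
State is unnormalized: ∫|u|² dx = 0.70000, and ∫u*·(−ħ² u'') dx = 3.5249, so ⟨p²⟩ = 3.5249 / 0.70000.
⟨p²⟩ = 5.0355.

5.036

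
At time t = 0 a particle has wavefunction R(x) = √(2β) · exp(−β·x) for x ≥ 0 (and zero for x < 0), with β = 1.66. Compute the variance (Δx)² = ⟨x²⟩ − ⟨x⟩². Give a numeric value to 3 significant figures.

Compute ⟨x⟩ and ⟨x²⟩ separately, then (Δx)² = ⟨x²⟩ − ⟨x⟩².
Every integrand reduces to terms xʲ·e^(−2βx) on [0, ∞); use ∫₀^∞ xʲ·e^(−2βx) dx = j!/(2β)^(j+1).
⟨x⟩ = 0.30120 and ⟨x²⟩ = 0.18145.
(Δx)² = 0.18145 − (0.30120)² = 0.090724.

0.0907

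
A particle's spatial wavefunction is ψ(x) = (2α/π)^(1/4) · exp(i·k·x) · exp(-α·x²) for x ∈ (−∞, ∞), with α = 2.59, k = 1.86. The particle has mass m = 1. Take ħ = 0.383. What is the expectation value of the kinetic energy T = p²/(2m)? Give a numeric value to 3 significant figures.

0.444

T = −(ħ²/2m) d²/dx², so ⟨T⟩ = −(ħ²/2m) ∫ ψ*·ψ'' dx; with m = 1.
Gaussian moments: ∫x^(2j)·e^(−2αx²) dx = (2j−1)!!/(4α)^j · √(π/(2α)), odd powers integrate to 0; here √(π/(2α)) = 0.77877. Derivatives: ψ′ = (ik − 2αx)·ψ, ψ″ = ((ik − 2αx)² − 2α)·ψ; the odd-in-x pieces drop out.
⟨T⟩ = 0.44370.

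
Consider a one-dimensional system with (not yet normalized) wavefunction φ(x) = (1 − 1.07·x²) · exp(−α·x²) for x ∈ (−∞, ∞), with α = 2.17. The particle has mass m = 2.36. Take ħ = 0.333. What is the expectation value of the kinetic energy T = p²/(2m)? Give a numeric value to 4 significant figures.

T = −(ħ²/2m) d²/dx², so ⟨T⟩ = −(ħ²/2m) ∫ φ*·φ'' dx / ∫|φ|² dx; with m = 2.36.
Expand each integrand as polynomial × e^(−2αx²) and use ∫x^(2j)·e^(−2αx²) dx = (2j−1)!!/(4α)^j · √(π/(2α)), odd powers → 0; here √(π/(2α)) = 0.85081. Differentiate with the product rule, d/dx e^(−αx²) = −2αx·e^(−αx²).
State is unnormalized: ∫|φ|² dx = 0.67983, and ∫φ*·(−ħ²/2m · φ'') dx = 0.058682, so ⟨T⟩ = 0.058682 / 0.67983.
⟨T⟩ = 0.086319.

0.08632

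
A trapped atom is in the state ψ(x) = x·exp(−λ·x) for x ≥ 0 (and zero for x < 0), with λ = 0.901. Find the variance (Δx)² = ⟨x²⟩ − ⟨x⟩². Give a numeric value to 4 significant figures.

0.9239

Compute ⟨x⟩ and ⟨x²⟩ separately, then (Δx)² = ⟨x²⟩ − ⟨x⟩².
Every integrand reduces to terms xʲ·e^(−2λx) on [0, ∞); use ∫₀^∞ xʲ·e^(−2λx) dx = j!/(2λ)^(j+1).
Normalization: ∫|ψ|² dx = 0.34179.
⟨x⟩ = 1.6648 and ⟨x²⟩ = 3.6955.
(Δx)² = 3.6955 − (1.6648)² = 0.92387.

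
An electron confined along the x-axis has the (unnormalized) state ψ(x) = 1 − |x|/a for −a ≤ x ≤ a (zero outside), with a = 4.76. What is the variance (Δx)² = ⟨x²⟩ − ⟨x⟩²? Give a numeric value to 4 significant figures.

2.266

Compute ⟨x⟩ and ⟨x²⟩ separately, then (Δx)² = ⟨x²⟩ − ⟨x⟩².
ψ is even, so ∫ over [−a, a] = 2∫₀ᵃ with ψ = 1 − x/a there: ∫₀ᵃ (1 − x/a)² dx = a/3, ∫₀ᵃ x²(1 − x/a)² dx = a³/30, ∫₀ᵃ x⁴(1 − x/a)² dx = a⁵/105.
Normalization: ∫|ψ|² dx = 3.1733.
⟨x⟩ = 0.0000 and ⟨x²⟩ = 2.2658.
(Δx)² = 2.2658 − (0.0000)² = 2.2658.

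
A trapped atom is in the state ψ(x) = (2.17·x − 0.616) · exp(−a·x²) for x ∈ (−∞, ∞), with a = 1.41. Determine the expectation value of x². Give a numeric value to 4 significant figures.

0.4211

⟨x²⟩ = ∫ x²·|ψ|² dx / ∫|ψ|² dx (integrals over the domain).
Expand each integrand as polynomial × e^(−2ax²) and use ∫x^(2j)·e^(−2ax²) dx = (2j−1)!!/(4a)^j · √(π/(2a)), odd powers → 0; here √(π/(2a)) = 1.0555.
State is unnormalized: ∫|ψ|² dx = 1.2817, and ∫ψ*·x²·ψ dx = 0.53975, so ⟨x²⟩ = 0.53975 / 1.2817.
⟨x²⟩ = 0.42111.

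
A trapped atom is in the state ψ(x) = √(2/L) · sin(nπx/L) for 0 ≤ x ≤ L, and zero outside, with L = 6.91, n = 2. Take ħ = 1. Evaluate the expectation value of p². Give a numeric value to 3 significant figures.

p² ψ = −ħ² d²ψ/dx²; ⟨p²⟩ = −ħ² ∫ ψ*·ψ'' dx.
d/dx sin(nπx/L) = (nπ/L)·cos(nπx/L) and d²/dx² sin(nπx/L) = −(nπ/L)²·sin(nπx/L); on 0 ≤ x ≤ L, ∫sin²(nπx/L) dx = L/2 and ∫sin(nπx/L)·cos(nπx/L) dx = 0.
⟨p²⟩ = 0.82681.

0.827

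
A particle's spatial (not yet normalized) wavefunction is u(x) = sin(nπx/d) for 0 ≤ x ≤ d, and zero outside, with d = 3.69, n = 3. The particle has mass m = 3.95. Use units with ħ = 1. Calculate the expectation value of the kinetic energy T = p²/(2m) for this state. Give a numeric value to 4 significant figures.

0.8258

T = −(ħ²/2m) d²/dx², so ⟨T⟩ = −(ħ²/2m) ∫ u*·u'' dx / ∫|u|² dx; with m = 3.95.
d/dx sin(nπx/d) = (nπ/d)·cos(nπx/d) and d²/dx² sin(nπx/d) = −(nπ/d)²·sin(nπx/d); on 0 ≤ x ≤ d, ∫sin²(nπx/d) dx = d/2 and ∫sin(nπx/d)·cos(nπx/d) dx = 0.
State is unnormalized: ∫|u|² dx = 1.8450, and ∫u*·(−ħ²/2m · u'') dx = 1.5236, so ⟨T⟩ = 1.5236 / 1.8450.
⟨T⟩ = 0.82578.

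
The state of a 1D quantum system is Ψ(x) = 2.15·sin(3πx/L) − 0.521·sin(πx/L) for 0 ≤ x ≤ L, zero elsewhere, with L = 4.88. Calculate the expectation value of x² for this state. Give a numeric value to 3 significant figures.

⟨x²⟩ = ∫ x²·|Ψ|² dx / ∫|Ψ|² dx (integrals over the domain).
On 0 ≤ x ≤ L (j ≠ l): ∫sin²(jπx/L) dx = L/2, ∫sin(jπx/L)·sin(lπx/L) dx = 0; diagonal moments ∫x·sin²(jπx/L) dx = L²/4, ∫x²·sin²(jπx/L) dx = L³·(1/6 − 1/(4j²π²)); cross terms ∫x·sin(jπx/L)·sin(lπx/L) dx = 0 for j + l even and −4jlL²/(π²(j² − l²)²) for j + l odd, ∫x²·sin(jπx/L)·sin(lπx/L) dx = (−1)^(j+l)·4jlL³/(π²(j² − l²)²); higher powers the same way via product-to-sum and parts.
State is unnormalized: ∫|Ψ|² dx = 11.941, and ∫Ψ*·x²·Ψ dx = 87.534, so ⟨x²⟩ = 87.534 / 11.941.
⟨x²⟩ = 7.3304.

7.33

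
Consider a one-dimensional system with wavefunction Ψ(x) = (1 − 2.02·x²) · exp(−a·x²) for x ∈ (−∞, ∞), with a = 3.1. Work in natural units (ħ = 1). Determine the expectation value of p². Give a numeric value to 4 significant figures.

6.216

p² Ψ = −ħ² d²Ψ/dx²; ⟨p²⟩ = −ħ² ∫ Ψ*·Ψ'' dx / ∫|Ψ|² dx.
Expand each integrand as polynomial × e^(−2ax²) and use ∫x^(2j)·e^(−2ax²) dx = (2j−1)!!/(4a)^j · √(π/(2a)), odd powers → 0; here √(π/(2a)) = 0.71183. Differentiate with the product rule, d/dx e^(−ax²) = −2ax·e^(−ax²).
State is unnormalized: ∫|Ψ|² dx = 0.53659, and ∫Ψ*·(−ħ² Ψ'') dx = 3.3356, so ⟨p²⟩ = 3.3356 / 0.53659.
⟨p²⟩ = 6.2163.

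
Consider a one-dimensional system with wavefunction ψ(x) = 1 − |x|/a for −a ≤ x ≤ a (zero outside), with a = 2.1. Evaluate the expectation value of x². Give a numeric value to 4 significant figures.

⟨x²⟩ = ∫ x²·|ψ|² dx / ∫|ψ|² dx (integrals over the domain).
ψ is even, so ∫ over [−a, a] = 2∫₀ᵃ with ψ = 1 − x/a there: ∫₀ᵃ (1 − x/a)² dx = a/3, ∫₀ᵃ x²(1 − x/a)² dx = a³/30, ∫₀ᵃ x⁴(1 − x/a)² dx = a⁵/105.
State is unnormalized: ∫|ψ|² dx = 1.4000, and ∫ψ*·x²·ψ dx = 0.61740, so ⟨x²⟩ = 0.61740 / 1.4000.
⟨x²⟩ = 0.44100.

0.4410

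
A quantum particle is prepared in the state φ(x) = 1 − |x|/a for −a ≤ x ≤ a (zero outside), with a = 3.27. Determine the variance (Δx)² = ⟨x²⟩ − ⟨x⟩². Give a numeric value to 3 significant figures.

Compute ⟨x⟩ and ⟨x²⟩ separately, then (Δx)² = ⟨x²⟩ − ⟨x⟩².
φ is even, so ∫ over [−a, a] = 2∫₀ᵃ with φ = 1 − x/a there: ∫₀ᵃ (1 − x/a)² dx = a/3, ∫₀ᵃ x²(1 − x/a)² dx = a³/30, ∫₀ᵃ x⁴(1 − x/a)² dx = a⁵/105.
Normalization: ∫|φ|² dx = 2.1800.
⟨x⟩ = 0.0000 and ⟨x²⟩ = 1.0693.
(Δx)² = 1.0693 − (0.0000)² = 1.0693.

1.07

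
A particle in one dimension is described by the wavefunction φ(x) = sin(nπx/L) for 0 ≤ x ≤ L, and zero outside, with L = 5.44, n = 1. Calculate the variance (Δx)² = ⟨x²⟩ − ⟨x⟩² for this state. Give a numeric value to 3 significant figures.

Compute ⟨x⟩ and ⟨x²⟩ separately, then (Δx)² = ⟨x²⟩ − ⟨x⟩².
With sin²θ = (1 − cos2θ)/2 on 0 ≤ x ≤ L: ∫sin²(nπx/L) dx = L/2, ∫x·sin²(nπx/L) dx = L²/4, ∫x²·sin²(nπx/L) dx = L³·(1/6 − 1/(4n²π²)); higher powers xᵏ the same way, integrating xᵏ·cos(2nπx/L) by parts.
Normalization: ∫|φ|² dx = 2.7200.
⟨x⟩ = 2.7200 and ⟨x²⟩ = 8.3653.
(Δx)² = 8.3653 − (2.7200)² = 0.96690.

0.967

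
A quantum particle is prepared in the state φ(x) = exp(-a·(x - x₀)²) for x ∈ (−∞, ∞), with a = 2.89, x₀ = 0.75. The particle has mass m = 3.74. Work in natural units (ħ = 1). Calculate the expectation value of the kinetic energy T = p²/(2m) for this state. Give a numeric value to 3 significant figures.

0.386

T = −(ħ²/2m) d²/dx², so ⟨T⟩ = −(ħ²/2m) ∫ φ*·φ'' dx / ∫|φ|² dx; with m = 3.74.
Gaussian moments (u = x − x₀): ∫u^(2j)·e^(−2au²) du = (2j−1)!!/(4a)^j · √(π/(2a)), odd powers integrate to 0; here √(π/(2a)) = 0.73724. Derivatives: d/dx e^(−au²) = −2au·e^(−au²), d²/dx² e^(−au²) = (4a²u² − 2a)·e^(−au²).
State is unnormalized: ∫|φ|² dx = 0.73724, and ∫φ*·(−ħ²/2m · φ'') dx = 0.28484, so ⟨T⟩ = 0.28484 / 0.73724.
⟨T⟩ = 0.38636.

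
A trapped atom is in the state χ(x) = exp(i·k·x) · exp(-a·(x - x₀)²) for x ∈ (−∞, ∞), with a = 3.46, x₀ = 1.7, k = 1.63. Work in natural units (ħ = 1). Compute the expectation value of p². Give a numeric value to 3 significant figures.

6.12

p² χ = −ħ² d²χ/dx²; ⟨p²⟩ = −ħ² ∫ χ*·χ'' dx / ∫|χ|² dx.
Gaussian moments (u = x − x₀): ∫u^(2j)·e^(−2au²) du = (2j−1)!!/(4a)^j · √(π/(2a)), odd powers integrate to 0; here √(π/(2a)) = 0.67379. Derivatives: χ′ = (ik − 2au)·χ, χ″ = ((ik − 2au)² − 2a)·χ; the odd-in-u pieces drop out.
State is unnormalized: ∫|χ|² dx = 0.67379, and ∫χ*·(−ħ² χ'') dx = 4.1215, so ⟨p²⟩ = 4.1215 / 0.67379.
⟨p²⟩ = 6.1169.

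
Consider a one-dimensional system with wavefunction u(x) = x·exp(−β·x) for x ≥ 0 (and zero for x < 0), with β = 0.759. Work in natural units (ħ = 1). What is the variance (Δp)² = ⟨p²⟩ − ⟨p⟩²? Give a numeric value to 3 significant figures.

0.576

Compute ⟨p⟩ and ⟨p²⟩ separately; (Δp)² = ⟨p²⟩ − ⟨p⟩².
Differentiate x·exp(−β·x) with the product rule; every integrand then reduces to terms xʲ·e^(−2βx) on [0, ∞), with ∫₀^∞ xʲ·e^(−2βx) dx = j!/(2β)^(j+1).
Normalization: ∫|u|² dx = 0.57176.
⟨p⟩ = 0.0000 and ⟨p²⟩ = 0.57608.
(Δp)² = 0.57608 − (0.0000)² = 0.57608.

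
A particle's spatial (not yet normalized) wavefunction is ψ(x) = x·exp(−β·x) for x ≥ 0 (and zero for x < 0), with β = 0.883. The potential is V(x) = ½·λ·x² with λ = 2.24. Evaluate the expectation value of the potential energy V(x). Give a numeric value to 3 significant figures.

⟨V⟩ = ∫ V(x)·|ψ|² dx / ∫|ψ|² dx.
Every integrand reduces to terms xʲ·e^(−2βx) on [0, ∞); use ∫₀^∞ xʲ·e^(−2βx) dx = j!/(2β)^(j+1).
State is unnormalized: ∫|ψ|² dx = 0.36313, and ∫ψ*·V(x)·ψ dx = 1.5649, so ⟨V⟩ = 1.5649 / 0.36313.
⟨V⟩ = 4.3094.

4.31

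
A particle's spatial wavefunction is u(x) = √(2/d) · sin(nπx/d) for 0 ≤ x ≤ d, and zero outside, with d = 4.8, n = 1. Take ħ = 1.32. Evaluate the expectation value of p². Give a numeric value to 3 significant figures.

p² u = −ħ² d²u/dx²; ⟨p²⟩ = −ħ² ∫ u*·u'' dx.
d/dx sin(nπx/d) = (nπ/d)·cos(nπx/d) and d²/dx² sin(nπx/d) = −(nπ/d)²·sin(nπx/d); on 0 ≤ x ≤ d, ∫sin²(nπx/d) dx = d/2 and ∫sin(nπx/d)·cos(nπx/d) dx = 0.
⟨p²⟩ = 0.74639.

0.746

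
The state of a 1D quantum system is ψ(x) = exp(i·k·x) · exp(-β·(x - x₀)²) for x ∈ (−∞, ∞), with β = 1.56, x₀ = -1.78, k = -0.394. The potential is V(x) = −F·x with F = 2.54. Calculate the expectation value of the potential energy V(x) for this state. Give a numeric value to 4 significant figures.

4.521

⟨V⟩ = ∫ V(x)·|ψ|² dx / ∫|ψ|² dx.
Gaussian moments (u = x − x₀): ∫u^(2j)·e^(−2βu²) du = (2j−1)!!/(4β)^j · √(π/(2β)), odd powers integrate to 0; here √(π/(2β)) = 1.0035.
State is unnormalized: ∫|ψ|² dx = 1.0035, and ∫ψ*·V(x)·ψ dx = 4.5368, so ⟨V⟩ = 4.5368 / 1.0035.
⟨V⟩ = 4.5212.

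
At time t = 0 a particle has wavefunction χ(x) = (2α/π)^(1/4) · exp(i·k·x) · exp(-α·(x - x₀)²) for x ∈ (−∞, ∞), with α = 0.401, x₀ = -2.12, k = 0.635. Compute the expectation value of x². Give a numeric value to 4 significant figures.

⟨x²⟩ = ∫ x²·|χ|² dx (integrals over the domain).
Gaussian moments (u = x − x₀): ∫u^(2j)·e^(−2αu²) du = (2j−1)!!/(4α)^j · √(π/(2α)), odd powers integrate to 0; here √(π/(2α)) = 1.9792.
⟨x²⟩ = 5.1178.

5.118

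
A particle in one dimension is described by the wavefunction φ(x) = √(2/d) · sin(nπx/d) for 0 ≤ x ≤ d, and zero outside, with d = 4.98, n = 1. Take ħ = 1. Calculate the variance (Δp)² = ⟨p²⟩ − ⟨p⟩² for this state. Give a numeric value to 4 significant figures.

Compute ⟨p⟩ and ⟨p²⟩ separately; (Δp)² = ⟨p²⟩ − ⟨p⟩².
d/dx sin(nπx/d) = (nπ/d)·cos(nπx/d) and d²/dx² sin(nπx/d) = −(nπ/d)²·sin(nπx/d); on 0 ≤ x ≤ d, ∫sin²(nπx/d) dx = d/2 and ∫sin(nπx/d)·cos(nπx/d) dx = 0.
⟨p⟩ = 0.0000 and ⟨p²⟩ = 0.39796.
(Δp)² = 0.39796 − (0.0000)² = 0.39796.

0.3980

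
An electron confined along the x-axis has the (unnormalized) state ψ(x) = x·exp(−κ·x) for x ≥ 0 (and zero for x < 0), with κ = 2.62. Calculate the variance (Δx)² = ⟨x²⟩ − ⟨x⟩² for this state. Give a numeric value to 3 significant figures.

0.109

Compute ⟨x⟩ and ⟨x²⟩ separately, then (Δx)² = ⟨x²⟩ − ⟨x⟩².
Every integrand reduces to terms xʲ·e^(−2κx) on [0, ∞); use ∫₀^∞ xʲ·e^(−2κx) dx = j!/(2κ)^(j+1).
Normalization: ∫|ψ|² dx = 0.013901.
⟨x⟩ = 0.57252 and ⟨x²⟩ = 0.43704.
(Δx)² = 0.43704 − (0.57252)² = 0.10926.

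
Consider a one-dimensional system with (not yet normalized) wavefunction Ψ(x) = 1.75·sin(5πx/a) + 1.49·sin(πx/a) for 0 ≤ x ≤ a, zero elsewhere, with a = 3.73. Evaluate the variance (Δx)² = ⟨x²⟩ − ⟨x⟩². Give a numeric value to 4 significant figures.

0.9435

Compute ⟨x⟩ and ⟨x²⟩ separately, then (Δx)² = ⟨x²⟩ − ⟨x⟩².
On 0 ≤ x ≤ a (j ≠ l): ∫sin²(jπx/a) dx = a/2, ∫sin(jπx/a)·sin(lπx/a) dx = 0; diagonal moments ∫x·sin²(jπx/a) dx = a²/4, ∫x²·sin²(jπx/a) dx = a³·(1/6 − 1/(4j²π²)); cross terms ∫x·sin(jπx/a)·sin(lπx/a) dx = 0 for j + l even and −4jla²/(π²(j² − l²)²) for j + l odd, ∫x²·sin(jπx/a)·sin(lπx/a) dx = (−1)^(j+l)·4jla³/(π²(j² − l²)²); higher powers the same way via product-to-sum and parts.
Normalization: ∫|Ψ|² dx = 9.8520.
⟨x⟩ = 1.8650 and ⟨x²⟩ = 4.4217.
(Δx)² = 4.4217 − (1.8650)² = 0.94349.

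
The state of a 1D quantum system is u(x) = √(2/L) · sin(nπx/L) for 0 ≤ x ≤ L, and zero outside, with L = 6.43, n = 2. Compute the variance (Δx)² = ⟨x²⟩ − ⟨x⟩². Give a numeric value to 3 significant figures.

Compute ⟨x⟩ and ⟨x²⟩ separately, then (Δx)² = ⟨x²⟩ − ⟨x⟩².
With sin²θ = (1 − cos2θ)/2 on 0 ≤ x ≤ L: ∫sin²(nπx/L) dx = L/2, ∫x·sin²(nπx/L) dx = L²/4, ∫x²·sin²(nπx/L) dx = L³·(1/6 − 1/(4n²π²)); higher powers xᵏ the same way, integrating xᵏ·cos(2nπx/L) by parts.
⟨x⟩ = 3.2150 and ⟨x²⟩ = 13.258.
(Δx)² = 13.258 − (3.2150)² = 2.9218.

2.92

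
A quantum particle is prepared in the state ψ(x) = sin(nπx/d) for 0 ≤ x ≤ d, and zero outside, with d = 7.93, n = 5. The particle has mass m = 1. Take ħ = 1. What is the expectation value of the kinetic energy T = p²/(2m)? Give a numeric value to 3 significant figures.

1.96

T = −(ħ²/2m) d²/dx², so ⟨T⟩ = −(ħ²/2m) ∫ ψ*·ψ'' dx / ∫|ψ|² dx; with m = 1.
d/dx sin(nπx/d) = (nπ/d)·cos(nπx/d) and d²/dx² sin(nπx/d) = −(nπ/d)²·sin(nπx/d); on 0 ≤ x ≤ d, ∫sin²(nπx/d) dx = d/2 and ∫sin(nπx/d)·cos(nπx/d) dx = 0.
State is unnormalized: ∫|ψ|² dx = 3.9650, and ∫ψ*·(−ħ²/2m · ψ'') dx = 7.7787, so ⟨T⟩ = 7.7787 / 3.9650.
⟨T⟩ = 1.9618.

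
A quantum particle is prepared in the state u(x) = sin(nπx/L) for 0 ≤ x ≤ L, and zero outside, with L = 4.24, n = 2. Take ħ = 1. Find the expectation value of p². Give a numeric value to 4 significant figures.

2.196

p² u = −ħ² d²u/dx²; ⟨p²⟩ = −ħ² ∫ u*·u'' dx / ∫|u|² dx.
d/dx sin(nπx/L) = (nπ/L)·cos(nπx/L) and d²/dx² sin(nπx/L) = −(nπ/L)²·sin(nπx/L); on 0 ≤ x ≤ L, ∫sin²(nπx/L) dx = L/2 and ∫sin(nπx/L)·cos(nπx/L) dx = 0.
State is unnormalized: ∫|u|² dx = 2.1200, and ∫u*·(−ħ² u'') dx = 4.6555, so ⟨p²⟩ = 4.6555 / 2.1200.
⟨p²⟩ = 2.1960.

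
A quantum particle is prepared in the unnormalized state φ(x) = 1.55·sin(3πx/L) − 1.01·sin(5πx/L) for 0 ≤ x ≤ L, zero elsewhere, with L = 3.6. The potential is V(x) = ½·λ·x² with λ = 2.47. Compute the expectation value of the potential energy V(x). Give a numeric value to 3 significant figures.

⟨V⟩ = ∫ V(x)·|φ|² dx / ∫|φ|² dx.
On 0 ≤ x ≤ L (j ≠ l): ∫sin²(jπx/L) dx = L/2, ∫sin(jπx/L)·sin(lπx/L) dx = 0; diagonal moments ∫x·sin²(jπx/L) dx = L²/4, ∫x²·sin²(jπx/L) dx = L³·(1/6 − 1/(4j²π²)); cross terms ∫x·sin(jπx/L)·sin(lπx/L) dx = 0 for j + l even and −4jlL²/(π²(j² − l²)²) for j + l odd, ∫x²·sin(jπx/L)·sin(lπx/L) dx = (−1)^(j+l)·4jlL³/(π²(j² − l²)²); higher powers the same way via product-to-sum and parts.
State is unnormalized: ∫|φ|² dx = 6.1607, and ∫φ*·V(x)·φ dx = 28.135, so ⟨V⟩ = 28.135 / 6.1607.
⟨V⟩ = 4.5669.

4.57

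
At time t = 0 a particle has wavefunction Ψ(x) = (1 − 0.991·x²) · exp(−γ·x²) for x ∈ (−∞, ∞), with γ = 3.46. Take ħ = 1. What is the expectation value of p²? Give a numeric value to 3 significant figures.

p² Ψ = −ħ² d²Ψ/dx²; ⟨p²⟩ = −ħ² ∫ Ψ*·Ψ'' dx / ∫|Ψ|² dx.
Expand each integrand as polynomial × e^(−2γx²) and use ∫x^(2j)·e^(−2γx²) dx = (2j−1)!!/(4γ)^j · √(π/(2γ)), odd powers → 0; here √(π/(2γ)) = 0.67379. Differentiate with the product rule, d/dx e^(−γx²) = −2γx·e^(−γx²).
State is unnormalized: ∫|Ψ|² dx = 0.58766, and ∫Ψ*·(−ħ² Ψ'') dx = 2.7488, so ⟨p²⟩ = 2.7488 / 0.58766.
⟨p²⟩ = 4.6776.

4.68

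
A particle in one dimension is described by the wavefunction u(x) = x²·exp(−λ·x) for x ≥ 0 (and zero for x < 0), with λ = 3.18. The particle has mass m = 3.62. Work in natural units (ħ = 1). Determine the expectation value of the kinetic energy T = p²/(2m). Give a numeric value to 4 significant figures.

T = −(ħ²/2m) d²/dx², so ⟨T⟩ = −(ħ²/2m) ∫ u*·u'' dx / ∫|u|² dx; with m = 3.62.
Differentiate x²·exp(−λ·x) with the product rule; every integrand then reduces to terms xʲ·e^(−2λx) on [0, ∞), with ∫₀^∞ xʲ·e^(−2λx) dx = j!/(2λ)^(j+1).
State is unnormalized: ∫|u|² dx = 0.0023064, and ∫u*·(−ħ²/2m · u'') dx = 0.0010738, so ⟨T⟩ = 0.0010738 / 0.0023064.
⟨T⟩ = 0.46558.

0.4656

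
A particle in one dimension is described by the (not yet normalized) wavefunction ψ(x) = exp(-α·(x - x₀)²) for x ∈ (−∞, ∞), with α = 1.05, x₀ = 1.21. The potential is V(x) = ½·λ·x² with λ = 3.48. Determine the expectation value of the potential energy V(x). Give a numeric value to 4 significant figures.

2.962

⟨V⟩ = ∫ V(x)·|ψ|² dx / ∫|ψ|² dx.
Gaussian moments (u = x − x₀): ∫u^(2j)·e^(−2αu²) du = (2j−1)!!/(4α)^j · √(π/(2α)), odd powers integrate to 0; here √(π/(2α)) = 1.2231.
State is unnormalized: ∫|ψ|² dx = 1.2231, and ∫ψ*·V(x)·ψ dx = 3.6226, so ⟨V⟩ = 3.6226 / 1.2231.
⟨V⟩ = 2.9618.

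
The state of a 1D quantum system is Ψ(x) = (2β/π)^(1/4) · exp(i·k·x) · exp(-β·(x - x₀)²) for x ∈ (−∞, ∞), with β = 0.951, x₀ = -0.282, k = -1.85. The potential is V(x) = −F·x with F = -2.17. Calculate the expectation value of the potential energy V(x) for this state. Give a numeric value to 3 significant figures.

-0.612

⟨V⟩ = ∫ V(x)·|Ψ|² dx.
Gaussian moments (u = x − x₀): ∫u^(2j)·e^(−2βu²) du = (2j−1)!!/(4β)^j · √(π/(2β)), odd powers integrate to 0; here √(π/(2β)) = 1.2852.
⟨V⟩ = -0.61194.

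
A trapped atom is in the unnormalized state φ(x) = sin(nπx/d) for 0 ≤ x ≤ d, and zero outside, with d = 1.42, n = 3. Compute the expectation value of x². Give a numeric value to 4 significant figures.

0.6608

⟨x²⟩ = ∫ x²·|φ|² dx / ∫|φ|² dx (integrals over the domain).
With sin²θ = (1 − cos2θ)/2 on 0 ≤ x ≤ d: ∫sin²(nπx/d) dx = d/2, ∫x·sin²(nπx/d) dx = d²/4, ∫x²·sin²(nπx/d) dx = d³·(1/6 − 1/(4n²π²)); higher powers xᵏ the same way, integrating xᵏ·cos(2nπx/d) by parts.
State is unnormalized: ∫|φ|² dx = 0.71000, and ∫φ*·x²·φ dx = 0.46916, so ⟨x²⟩ = 0.46916 / 0.71000.
⟨x²⟩ = 0.66078.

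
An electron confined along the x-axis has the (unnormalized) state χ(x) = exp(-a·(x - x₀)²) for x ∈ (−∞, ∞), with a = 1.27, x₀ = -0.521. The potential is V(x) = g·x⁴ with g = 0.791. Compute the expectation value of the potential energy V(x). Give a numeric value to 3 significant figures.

0.404

⟨V⟩ = ∫ V(x)·|χ|² dx / ∫|χ|² dx.
Gaussian moments (u = x − x₀): ∫u^(2j)·e^(−2au²) du = (2j−1)!!/(4a)^j · √(π/(2a)), odd powers integrate to 0; here √(π/(2a)) = 1.1121.
State is unnormalized: ∫|χ|² dx = 1.1121, and ∫χ*·V(x)·χ dx = 0.44911, so ⟨V⟩ = 0.44911 / 1.1121.
⟨V⟩ = 0.40383.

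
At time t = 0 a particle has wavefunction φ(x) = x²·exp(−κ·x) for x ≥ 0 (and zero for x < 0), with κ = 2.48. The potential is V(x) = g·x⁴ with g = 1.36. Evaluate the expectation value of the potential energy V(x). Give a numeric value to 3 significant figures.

3.78

⟨V⟩ = ∫ V(x)·|φ|² dx / ∫|φ|² dx.
Every integrand reduces to terms xʲ·e^(−2κx) on [0, ∞); use ∫₀^∞ xʲ·e^(−2κx) dx = j!/(2κ)^(j+1).
State is unnormalized: ∫|φ|² dx = 0.0079947, and ∫φ*·V(x)·φ dx = 0.030180, so ⟨V⟩ = 0.030180 / 0.0079947.
⟨V⟩ = 3.7750.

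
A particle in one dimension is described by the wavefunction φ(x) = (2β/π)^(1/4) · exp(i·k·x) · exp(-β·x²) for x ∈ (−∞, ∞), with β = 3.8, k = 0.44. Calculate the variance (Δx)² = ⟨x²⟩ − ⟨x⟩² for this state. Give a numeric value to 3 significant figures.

0.0658

Compute ⟨x⟩ and ⟨x²⟩ separately, then (Δx)² = ⟨x²⟩ − ⟨x⟩².
Gaussian moments: ∫x^(2j)·e^(−2βx²) dx = (2j−1)!!/(4β)^j · √(π/(2β)), odd powers integrate to 0; here √(π/(2β)) = 0.64294.
⟨x⟩ = 0.0000 and ⟨x²⟩ = 0.065789.
(Δx)² = 0.065789 − (0.0000)² = 0.065789.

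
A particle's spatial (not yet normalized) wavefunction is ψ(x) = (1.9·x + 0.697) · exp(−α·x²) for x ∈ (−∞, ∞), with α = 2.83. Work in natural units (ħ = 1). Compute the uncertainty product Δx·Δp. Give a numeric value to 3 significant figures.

Δx = √(⟨x²⟩−⟨x⟩²), Δp = √(⟨p²⟩−⟨p⟩²).
Expand each integrand as polynomial × e^(−2αx²) and use ∫x^(2j)·e^(−2αx²) dx = (2j−1)!!/(4α)^j · √(π/(2α)), odd powers → 0; here √(π/(2α)) = 0.74502. Differentiate with the product rule, d/dx e^(−αx²) = −2αx·e^(−αx²).
Normalization: ∫|ψ|² dx = 0.59953.
⟨x⟩ = 0.29076, ⟨x²⟩ = 0.15836 ⇒ Δx = 0.27169.
⟨p⟩ = 0.0000, ⟨p²⟩ = 5.0730 ⇒ Δp = 2.2523.
Δx·Δp = 0.61195.

0.612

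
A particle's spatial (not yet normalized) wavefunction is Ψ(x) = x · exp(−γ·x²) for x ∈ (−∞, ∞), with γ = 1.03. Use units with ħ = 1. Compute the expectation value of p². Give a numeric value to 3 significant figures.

p² Ψ = −ħ² d²Ψ/dx²; ⟨p²⟩ = −ħ² ∫ Ψ*·Ψ'' dx / ∫|Ψ|² dx.
Expand each integrand as polynomial × e^(−2γx²) and use ∫x^(2j)·e^(−2γx²) dx = (2j−1)!!/(4γ)^j · √(π/(2γ)), odd powers → 0; here √(π/(2γ)) = 1.2349. Differentiate with the product rule, d/dx e^(−γx²) = −2γx·e^(−γx²).
State is unnormalized: ∫|Ψ|² dx = 0.29974, and ∫Ψ*·(−ħ² Ψ'') dx = 0.92620, so ⟨p²⟩ = 0.92620 / 0.29974.
⟨p²⟩ = 3.0900.

3.09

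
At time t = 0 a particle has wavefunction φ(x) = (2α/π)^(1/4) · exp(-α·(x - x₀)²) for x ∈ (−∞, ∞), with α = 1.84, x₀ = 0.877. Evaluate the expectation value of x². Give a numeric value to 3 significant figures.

0.905

⟨x²⟩ = ∫ x²·|φ|² dx (integrals over the domain).
Gaussian moments (u = x − x₀): ∫u^(2j)·e^(−2αu²) du = (2j−1)!!/(4α)^j · √(π/(2α)), odd powers integrate to 0; here √(π/(2α)) = 0.92396.
⟨x²⟩ = 0.90500.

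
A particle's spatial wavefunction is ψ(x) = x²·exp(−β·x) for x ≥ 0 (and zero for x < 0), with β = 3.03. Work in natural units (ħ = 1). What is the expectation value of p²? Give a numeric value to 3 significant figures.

p² ψ = −ħ² d²ψ/dx²; ⟨p²⟩ = −ħ² ∫ ψ*·ψ'' dx / ∫|ψ|² dx.
Differentiate x²·exp(−β·x) with the product rule; every integrand then reduces to terms xʲ·e^(−2βx) on [0, ∞), with ∫₀^∞ xʲ·e^(−2βx) dx = j!/(2β)^(j+1).
State is unnormalized: ∫|ψ|² dx = 0.0029366, and ∫ψ*·(−ħ² ψ'') dx = 0.0089869, so ⟨p²⟩ = 0.0089869 / 0.0029366.
⟨p²⟩ = 3.0603.

3.06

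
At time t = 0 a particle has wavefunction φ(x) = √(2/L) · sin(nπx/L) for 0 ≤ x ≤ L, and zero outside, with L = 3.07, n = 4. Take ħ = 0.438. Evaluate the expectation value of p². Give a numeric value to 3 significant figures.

3.21

p² φ = −ħ² d²φ/dx²; ⟨p²⟩ = −ħ² ∫ φ*·φ'' dx.
d/dx sin(nπx/L) = (nπ/L)·cos(nπx/L) and d²/dx² sin(nπx/L) = −(nπ/L)²·sin(nπx/L); on 0 ≤ x ≤ L, ∫sin²(nπx/L) dx = L/2 and ∫sin(nπx/L)·cos(nπx/L) dx = 0.
⟨p²⟩ = 3.2143.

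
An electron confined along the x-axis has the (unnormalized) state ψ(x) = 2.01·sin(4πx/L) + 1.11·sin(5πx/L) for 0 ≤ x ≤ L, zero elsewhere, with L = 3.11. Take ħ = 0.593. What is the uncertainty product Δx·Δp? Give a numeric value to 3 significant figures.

Δx = √(⟨x²⟩−⟨x⟩²), Δp = √(⟨p²⟩−⟨p⟩²).
On 0 ≤ x ≤ L (j ≠ l): ∫sin²(jπx/L) dx = L/2, ∫sin(jπx/L)·sin(lπx/L) dx = 0; diagonal moments ∫x·sin²(jπx/L) dx = L²/4, ∫x²·sin²(jπx/L) dx = L³·(1/6 − 1/(4j²π²)); cross terms ∫x·sin(jπx/L)·sin(lπx/L) dx = 0 for j + l even and −4jlL²/(π²(j² − l²)²) for j + l odd, ∫x²·sin(jπx/L)·sin(lπx/L) dx = (−1)^(j+l)·4jlL³/(π²(j² − l²)²); higher powers the same way via product-to-sum and parts. d²/dx² sin(jπx/L) = −(jπ/L)²·sin(jπx/L); on 0 ≤ x ≤ L, ∫sin²(jπx/L) dx = L/2 and ∫sin(jπx/L)·sin(lπx/L) dx = 0 for j ≠ l, so only diagonal terms survive in ∫|ψ|² and ∫ψ·ψ″; ∫ψ·ψ′ dx = [ψ²/2] between the walls = 0.
Normalization: ∫|ψ|² dx = 8.1983.
⟨x⟩ = 1.0282, ⟨x²⟩ = 1.5576 ⇒ Δx = 0.70741.
⟨p⟩ = 0.0000, ⟨p²⟩ = 6.4960 ⇒ Δp = 2.5487.
Δx·Δp = 1.8030.

1.80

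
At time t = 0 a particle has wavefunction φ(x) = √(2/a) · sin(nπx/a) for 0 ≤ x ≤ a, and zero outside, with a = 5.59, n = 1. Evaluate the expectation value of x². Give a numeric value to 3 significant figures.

8.83

⟨x²⟩ = ∫ x²·|φ|² dx (integrals over the domain).
With sin²θ = (1 − cos2θ)/2 on 0 ≤ x ≤ a: ∫sin²(nπx/a) dx = a/2, ∫x·sin²(nπx/a) dx = a²/4, ∫x²·sin²(nπx/a) dx = a³·(1/6 − 1/(4n²π²)); higher powers xᵏ the same way, integrating xᵏ·cos(2nπx/a) by parts.
⟨x²⟩ = 8.8330.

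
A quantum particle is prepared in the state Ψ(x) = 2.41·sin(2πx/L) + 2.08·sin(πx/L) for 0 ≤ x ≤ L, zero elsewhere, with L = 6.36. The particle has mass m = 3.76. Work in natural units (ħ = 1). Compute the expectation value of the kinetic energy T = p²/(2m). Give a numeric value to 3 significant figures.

0.0882

T = −(ħ²/2m) d²/dx², so ⟨T⟩ = −(ħ²/2m) ∫ Ψ*·Ψ'' dx / ∫|Ψ|² dx; with m = 3.76.
d²/dx² sin(jπx/L) = −(jπ/L)²·sin(jπx/L); on 0 ≤ x ≤ L, ∫sin²(jπx/L) dx = L/2 and ∫sin(jπx/L)·sin(lπx/L) dx = 0 for j ≠ l, so only diagonal terms survive in ∫|Ψ|² and ∫Ψ·Ψ″; ∫Ψ·Ψ′ dx = [Ψ²/2] between the walls = 0.
State is unnormalized: ∫|Ψ|² dx = 32.228, and ∫Ψ*·(−ħ²/2m · Ψ'') dx = 2.8435, so ⟨T⟩ = 2.8435 / 32.228.
⟨T⟩ = 0.088232.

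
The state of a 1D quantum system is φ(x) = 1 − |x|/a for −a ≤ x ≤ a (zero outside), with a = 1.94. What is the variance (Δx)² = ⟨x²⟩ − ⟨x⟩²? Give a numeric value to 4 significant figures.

0.3764

Compute ⟨x⟩ and ⟨x²⟩ separately, then (Δx)² = ⟨x²⟩ − ⟨x⟩².
φ is even, so ∫ over [−a, a] = 2∫₀ᵃ with φ = 1 − x/a there: ∫₀ᵃ (1 − x/a)² dx = a/3, ∫₀ᵃ x²(1 − x/a)² dx = a³/30, ∫₀ᵃ x⁴(1 − x/a)² dx = a⁵/105.
Normalization: ∫|φ|² dx = 1.2933.
⟨x⟩ = 0.0000 and ⟨x²⟩ = 0.37636.
(Δx)² = 0.37636 − (0.0000)² = 0.37636.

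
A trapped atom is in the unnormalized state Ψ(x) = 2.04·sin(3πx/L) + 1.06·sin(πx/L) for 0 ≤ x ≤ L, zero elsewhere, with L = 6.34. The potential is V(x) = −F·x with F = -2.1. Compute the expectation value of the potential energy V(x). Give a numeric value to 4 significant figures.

6.657

⟨V⟩ = ∫ V(x)·|Ψ|² dx / ∫|Ψ|² dx.
On 0 ≤ x ≤ L (j ≠ l): ∫sin²(jπx/L) dx = L/2, ∫sin(jπx/L)·sin(lπx/L) dx = 0; diagonal moments ∫x·sin²(jπx/L) dx = L²/4, ∫x²·sin²(jπx/L) dx = L³·(1/6 − 1/(4j²π²)); cross terms ∫x·sin(jπx/L)·sin(lπx/L) dx = 0 for j + l even and −4jlL²/(π²(j² − l²)²) for j + l odd, ∫x²·sin(jπx/L)·sin(lπx/L) dx = (−1)^(j+l)·4jlL³/(π²(j² − l²)²); higher powers the same way via product-to-sum and parts.
State is unnormalized: ∫|Ψ|² dx = 16.754, and ∫Ψ*·V(x)·Ψ dx = 111.53, so ⟨V⟩ = 111.53 / 16.754.
⟨V⟩ = 6.6570.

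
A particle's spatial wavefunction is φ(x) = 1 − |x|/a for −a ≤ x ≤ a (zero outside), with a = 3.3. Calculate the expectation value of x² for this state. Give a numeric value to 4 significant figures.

1.089

⟨x²⟩ = ∫ x²·|φ|² dx / ∫|φ|² dx (integrals over the domain).
φ is even, so ∫ over [−a, a] = 2∫₀ᵃ with φ = 1 − x/a there: ∫₀ᵃ (1 − x/a)² dx = a/3, ∫₀ᵃ x²(1 − x/a)² dx = a³/30, ∫₀ᵃ x⁴(1 − x/a)² dx = a⁵/105.
State is unnormalized: ∫|φ|² dx = 2.2000, and ∫φ*·x²·φ dx = 2.3958, so ⟨x²⟩ = 2.3958 / 2.2000.
⟨x²⟩ = 1.0890.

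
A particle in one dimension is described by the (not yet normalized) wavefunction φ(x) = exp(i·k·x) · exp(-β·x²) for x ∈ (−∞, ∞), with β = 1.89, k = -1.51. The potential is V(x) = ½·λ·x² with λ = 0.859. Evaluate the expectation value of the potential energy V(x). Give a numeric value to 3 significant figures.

0.0568

⟨V⟩ = ∫ V(x)·|φ|² dx / ∫|φ|² dx.
Gaussian moments: ∫x^(2j)·e^(−2βx²) dx = (2j−1)!!/(4β)^j · √(π/(2β)), odd powers integrate to 0; here √(π/(2β)) = 0.91165.
State is unnormalized: ∫|φ|² dx = 0.91165, and ∫φ*·V(x)·φ dx = 0.051793, so ⟨V⟩ = 0.051793 / 0.91165.
⟨V⟩ = 0.056812.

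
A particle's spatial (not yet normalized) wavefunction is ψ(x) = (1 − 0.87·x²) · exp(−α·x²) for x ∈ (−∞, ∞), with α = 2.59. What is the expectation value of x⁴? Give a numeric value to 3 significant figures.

⟨x⁴⟩ = ∫ x⁴·|ψ|² dx / ∫|ψ|² dx (integrals over the domain).
Expand each integrand as polynomial × e^(−2αx²) and use ∫x^(2j)·e^(−2αx²) dx = (2j−1)!!/(4α)^j · √(π/(2α)), odd powers → 0; here √(π/(2α)) = 0.77877.
State is unnormalized: ∫|ψ|² dx = 0.66445, and ∫ψ*·x⁴·ψ dx = 0.0088606, so ⟨x⁴⟩ = 0.0088606 / 0.66445.
⟨x⁴⟩ = 0.013335.

0.0133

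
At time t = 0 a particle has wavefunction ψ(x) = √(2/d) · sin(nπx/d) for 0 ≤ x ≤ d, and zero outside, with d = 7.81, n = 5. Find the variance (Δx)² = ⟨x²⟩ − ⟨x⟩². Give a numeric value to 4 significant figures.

Compute ⟨x⟩ and ⟨x²⟩ separately, then (Δx)² = ⟨x²⟩ − ⟨x⟩².
With sin²θ = (1 − cos2θ)/2 on 0 ≤ x ≤ d: ∫sin²(nπx/d) dx = d/2, ∫x·sin²(nπx/d) dx = d²/4, ∫x²·sin²(nπx/d) dx = d³·(1/6 − 1/(4n²π²)); higher powers xᵏ the same way, integrating xᵏ·cos(2nπx/d) by parts.
⟨x⟩ = 3.9050 and ⟨x²⟩ = 20.208.
(Δx)² = 20.208 − (3.9050)² = 4.9594.

4.959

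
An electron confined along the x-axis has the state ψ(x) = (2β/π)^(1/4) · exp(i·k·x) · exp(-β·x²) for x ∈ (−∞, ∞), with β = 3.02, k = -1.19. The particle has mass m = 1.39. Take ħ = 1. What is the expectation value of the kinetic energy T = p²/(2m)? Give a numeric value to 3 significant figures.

1.60

T = −(ħ²/2m) d²/dx², so ⟨T⟩ = −(ħ²/2m) ∫ ψ*·ψ'' dx; with m = 1.39.
Gaussian moments: ∫x^(2j)·e^(−2βx²) dx = (2j−1)!!/(4β)^j · √(π/(2β)), odd powers integrate to 0; here √(π/(2β)) = 0.72120. Derivatives: ψ′ = (ik − 2βx)·ψ, ψ″ = ((ik − 2βx)² − 2β)·ψ; the odd-in-x pieces drop out.
⟨T⟩ = 1.5957.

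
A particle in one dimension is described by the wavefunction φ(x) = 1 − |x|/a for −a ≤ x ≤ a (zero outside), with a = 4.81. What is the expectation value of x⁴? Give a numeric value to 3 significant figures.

15.3

⟨x⁴⟩ = ∫ x⁴·|φ|² dx / ∫|φ|² dx (integrals over the domain).
φ is even, so ∫ over [−a, a] = 2∫₀ᵃ with φ = 1 − x/a there: ∫₀ᵃ (1 − x/a)² dx = a/3, ∫₀ᵃ x²(1 − x/a)² dx = a³/30, ∫₀ᵃ x⁴(1 − x/a)² dx = a⁵/105.
State is unnormalized: ∫|φ|² dx = 3.2067, and ∫φ*·x⁴·φ dx = 49.042, so ⟨x⁴⟩ = 49.042 / 3.2067.
⟨x⁴⟩ = 15.294.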